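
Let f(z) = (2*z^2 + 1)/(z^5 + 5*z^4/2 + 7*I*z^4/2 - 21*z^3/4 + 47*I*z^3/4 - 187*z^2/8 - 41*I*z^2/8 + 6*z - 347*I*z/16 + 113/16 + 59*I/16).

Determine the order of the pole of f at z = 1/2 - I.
3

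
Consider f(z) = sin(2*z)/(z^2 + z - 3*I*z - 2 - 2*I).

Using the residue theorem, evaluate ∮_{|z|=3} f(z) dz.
By the residue theorem, ∮_C f(z) dz = 2πi · (sum of the residues of f at the poles inside |z| = 3).

The denominator factors as (z - 2*I)*(z + 1 - I), so the singularities of f are simple poles at z = 2*I, z = -1 + I.
  |2*I|² = 4 < 9 = 3², so this pole is inside the contour.
  |-1 + I|² = 2 < 9 = 3², so this pole is inside the contour.

With P(z) = sin(2*z) and Q(z) = z^2 + z - 3*I*z - 2 - 2*I, each pole is simple, so Res(f, z₀) = P(z₀)/Q'(z₀) with Q'(z) = 2*z + 1 - 3*I.
  Res(f, 2*I) = P(2*I)/Q'(2*I) = (I*sinh(4))/(1 + I) = (1/2 + I/2)*sinh(4)
  Res(f, -1 + I) = P(-1 + I)/Q'(-1 + I) = (-sin(2 - 2*I))/(-1 - I) = (1/2 - I/2)*sin(2 - 2*I)

Sum of residues inside C: (1/2 - I/2)*sin(2 - 2*I) + (1/2 + I/2)*sinh(4)
∮_C f(z) dz = 2πi · ((1/2 - I/2)*sin(2 - 2*I) + (1/2 + I/2)*sinh(4)) = pi*(1 + I)*sin(2 - 2*I) + pi*(-1 + I)*sinh(4)

Final answer: pi*(1 + I)*sin(2 - 2*I) + pi*(-1 + I)*sinh(4)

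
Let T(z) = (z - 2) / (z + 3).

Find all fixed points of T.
T(z) = z means z - 2 = z*(z + 3), i.e.
  z^2 + 2*z + 2 = 0.
Discriminant: (2)^2 - 4*(1)*(2) = -4, so the roots are complex conjugates.
  z = (-2 ± I*sqrt(4))/(2*(1))
Fixed points: {-1 - I, -1 + I}

Final answer: {-1 - I, -1 + I}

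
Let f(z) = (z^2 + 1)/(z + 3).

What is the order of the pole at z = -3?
Factor the denominator:
  z + 3 = (z + 3)

The numerator P(z) = z^2 + 1 has P(-3) = 10 ≠ 0, so no factor of (z + 3) cancels.
Near z = -3 we can therefore write f(z) = g(z)/(z + 3) with g analytic at -3 and g(-3) ≠ 0 (g is just the numerator).

Hence z = -3 is a pole of order 1.

Final answer: 1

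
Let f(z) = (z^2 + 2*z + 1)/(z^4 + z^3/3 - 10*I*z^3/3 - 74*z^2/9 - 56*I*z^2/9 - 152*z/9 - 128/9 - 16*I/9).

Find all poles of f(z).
{-2, -2/3 - 2*I/3, -2/3 + 2*I, 3 + 2*I}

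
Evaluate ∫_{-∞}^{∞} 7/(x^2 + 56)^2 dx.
Let f(z) = 7/(z^2 + 56)^2. The denominator has no real zeros and deg Q - deg P = 4 ≥ 2, so the integral of f over the upper semicircle |z| = R tends to 0 as R → ∞. Closing the contour in the upper half-plane,
  ∫_{-∞}^{∞} f(x) dx = 2πi · Σ Res(f, z_k)  over the poles with Im z_k > 0.

Zeros of the denominator: z^2 + 56 = 0 gives z = ±2*sqrt(14)*I.
Upper half-plane: z = 2*sqrt(14)*I (a pole of order 2).

Write f(z) = g(z)/(z - 2*sqrt(14)*I)^2 with g(z) = 7/(z + 2*sqrt(14)*I)^2. For a double pole, Res(f, z₀) = g'(z₀):
  g'(z) = -14/(z + 2*sqrt(14)*I)^3
  Res(f, 2*sqrt(14)*I) = g'(2*sqrt(14)*I) = -sqrt(14)*I/896

∫_{-∞}^{∞} f(x) dx = 2πi · (-sqrt(14)*I/896) = sqrt(14)*pi/448

Final answer: sqrt(14)*pi/448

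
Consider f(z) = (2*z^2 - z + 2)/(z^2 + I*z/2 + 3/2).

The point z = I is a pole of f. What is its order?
Factor the denominator:
  z^2 + I*z/2 + 3/2 = (z - I)*(z + 3*I/2)

The numerator P(z) = 2*z^2 - z + 2 has P(I) = -I ≠ 0, so no factor of (z - I) cancels.
Near z = I we can therefore write f(z) = g(z)/(z - I) with g analytic at I and g(I) ≠ 0 (g is the numerator divided by the remaining denominator factors).

Hence z = I is a pole of order 1.

Final answer: 1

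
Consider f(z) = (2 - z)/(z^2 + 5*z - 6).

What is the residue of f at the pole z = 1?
1/7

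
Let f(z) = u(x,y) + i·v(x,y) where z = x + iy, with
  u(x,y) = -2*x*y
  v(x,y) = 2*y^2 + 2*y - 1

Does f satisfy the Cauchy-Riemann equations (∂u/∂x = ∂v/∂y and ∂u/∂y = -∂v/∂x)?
∂u/∂x = -2*y
∂v/∂y = 4*y + 2
∂u/∂y = -2*x
∂v/∂x = 0
∂u/∂x ≠ ∂v/∂y and ∂u/∂y ≠ -∂v/∂x; the Cauchy-Riemann equations are not satisfied, so f is not analytic.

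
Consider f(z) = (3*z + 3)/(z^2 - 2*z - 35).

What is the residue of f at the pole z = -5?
Write f(z) = P(z)/Q(z) with P(z) = 3*z + 3 and Q(z) = z^2 - 2*z - 35.
The denominator factors as Q(z) = (z - 7)*(z + 5), so z = -5 is a simple zero of Q and P is analytic there; z = -5 is therefore a simple pole and
  Res(f, z₀) = P(z₀)/Q'(z₀).

Q'(z) = 2*z - 2, so Q'(-5) = -12.
P(-5) = -12.

Res(f, -5) = (-12)/(-12) = 1

Final answer: 1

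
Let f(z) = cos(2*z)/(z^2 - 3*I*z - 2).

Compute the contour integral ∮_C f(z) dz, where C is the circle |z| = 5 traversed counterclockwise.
-2*pi*cosh(2) + 2*pi*cosh(4)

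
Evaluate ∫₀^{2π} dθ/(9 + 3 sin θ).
sqrt(2)*pi/6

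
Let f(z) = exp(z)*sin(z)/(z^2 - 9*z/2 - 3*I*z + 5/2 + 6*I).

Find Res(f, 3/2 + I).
Write f(z) = P(z)/Q(z) with P(z) = exp(z)*sin(z) and Q(z) = z^2 - 9*z/2 - 3*I*z + 5/2 + 6*I.
The denominator factors as Q(z) = (z - 3 - 2*I)*(z - 3/2 - I), so z = 3/2 + I is a simple zero of Q and P is analytic there; z = 3/2 + I is therefore a simple pole and
  Res(f, z₀) = P(z₀)/Q'(z₀).

Q'(z) = 2*z - 9/2 - 3*I, so Q'(3/2 + I) = -3/2 - I.
P(3/2 + I) = exp(3/2 + I)*sin(3/2 + I).

Res(f, 3/2 + I) = (exp(3/2 + I)*sin(3/2 + I))/(-3/2 - I) = (-6/13 + 4*I/13)*exp(3/2 + I)*sin(3/2 + I)

Final answer: (-6/13 + 4*I/13)*exp(3/2 + I)*sin(3/2 + I)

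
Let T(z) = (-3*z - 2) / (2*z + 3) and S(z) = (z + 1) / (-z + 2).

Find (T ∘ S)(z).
(T ∘ S)(z) = T(S(z)) = ((-3)*S(z) + (-2))/((2)*S(z) + (3)). Multiply numerator and denominator by -z + 2:
  numerator:   (-3)*(z + 1) + (-2)*(-z + 2) = -z - 7
  denominator: (2)*(z + 1) + (3)*(-z + 2) = -z + 8
(T ∘ S)(z) = (-z - 7)/(-z + 8) = (z + 7)/(z - 8)

Final answer: (z + 7)/(z - 8)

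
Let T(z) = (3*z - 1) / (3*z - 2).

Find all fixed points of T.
T(z) = z means 3*z - 1 = z*(3*z - 2), i.e.
  3*z^2 - 5*z + 1 = 0.
Discriminant: (-5)^2 - 4*(3)*(1) = 13, so the roots are real.
  z = (5 ± sqrt(13))/(2*(3))
Fixed points: {5/6 - sqrt(13)/6, sqrt(13)/6 + 5/6}

Final answer: {5/6 - sqrt(13)/6, sqrt(13)/6 + 5/6}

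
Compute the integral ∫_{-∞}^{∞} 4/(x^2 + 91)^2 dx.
2*sqrt(91)*pi/8281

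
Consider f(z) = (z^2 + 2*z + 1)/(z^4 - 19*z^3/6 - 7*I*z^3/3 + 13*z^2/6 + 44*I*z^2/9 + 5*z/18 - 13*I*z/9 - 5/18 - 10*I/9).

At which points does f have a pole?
The singularities of f are the zeros of the denominator. Factoring,
  z^4 - 19*z^3/6 - 7*I*z^3/3 + 13*z^2/6 + 44*I*z^2/9 + 5*z/18 - 13*I*z/9 - 5/18 - 10*I/9 = (z - 3/2 - I/3)*(z + 1/3)*(z - 1 - 2*I)*(z - 1)
so the candidates are z = 3/2 + I/3, z = -1/3, z = 1 + 2*I, z = 1.

Check the numerator P(z) = z^2 + 2*z + 1 at each one:
  P(3/2 + I/3) = 221/36 + 5*I/3 ≠ 0, so z = 3/2 + I/3 is a (simple) pole.
  P(-1/3) = 4/9 ≠ 0, so z = -1/3 is a (simple) pole.
  P(1 + 2*I) = 8*I ≠ 0, so z = 1 + 2*I is a (simple) pole.
  P(1) = 4 ≠ 0, so z = 1 is a (simple) pole.

Poles of f: {-1/3, 1, 1 + 2*I, 3/2 + I/3}

Final answer: {-1/3, 1, 1 + 2*I, 3/2 + I/3}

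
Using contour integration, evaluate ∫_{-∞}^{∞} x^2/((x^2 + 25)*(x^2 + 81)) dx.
Let f(z) = z^2/((z^2 + 25)*(z^2 + 81)). The denominator has no real zeros and deg Q - deg P = 2 ≥ 2, so the integral of f over the upper semicircle |z| = R tends to 0 as R → ∞. Closing the contour in the upper half-plane,
  ∫_{-∞}^{∞} f(x) dx = 2πi · Σ Res(f, z_k)  over the poles with Im z_k > 0.

Zeros of the denominator: z^2 + 81 = 0 gives z = ±9*I; z^2 + 25 = 0 gives z = ±5*I.
Upper half-plane: z = 5*I, z = 9*I (simple).

Each pole is a simple zero of Q(z) = z^4 + 106*z^2 + 2025, so Res(f, z₀) = P(z₀)/Q'(z₀) with P(z) = z^2, Q'(z) = 4*z^3 + 212*z:
  Res(f, 5*I) = (-25)/(560*I) = 5*I/112
  Res(f, 9*I) = (-81)/(-1008*I) = -9*I/112

Sum of residues: -I/28
∫_{-∞}^{∞} f(x) dx = 2πi · (-I/28) = pi/14

Final answer: pi/14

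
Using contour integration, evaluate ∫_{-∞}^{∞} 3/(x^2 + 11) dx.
Let f(z) = 3/(z^2 + 11). The denominator has no real zeros and deg Q - deg P = 2 ≥ 2, so the integral of f over the upper semicircle |z| = R tends to 0 as R → ∞. Closing the contour in the upper half-plane,
  ∫_{-∞}^{∞} f(x) dx = 2πi · Σ Res(f, z_k)  over the poles with Im z_k > 0.

Zeros of the denominator: z^2 + 11 = 0 gives z = ±sqrt(11)*I.
Upper half-plane: z = sqrt(11)*I (simple).

Each pole is a simple zero of Q(z) = z^2 + 11, so Res(f, z₀) = P(z₀)/Q'(z₀) with P(z) = 3, Q'(z) = 2*z:
  Res(f, sqrt(11)*I) = (3)/(2*sqrt(11)*I) = -3*sqrt(11)*I/22

∫_{-∞}^{∞} f(x) dx = 2πi · (-3*sqrt(11)*I/22) = 3*sqrt(11)*pi/11

Final answer: 3*sqrt(11)*pi/11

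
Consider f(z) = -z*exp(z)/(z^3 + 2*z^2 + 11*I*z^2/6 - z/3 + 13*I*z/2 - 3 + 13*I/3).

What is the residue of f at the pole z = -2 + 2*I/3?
Write f(z) = P(z)/Q(z) with P(z) = -z*exp(z) and Q(z) = z^3 + 2*z^2 + 11*I*z^2/6 - z/3 + 13*I*z/2 - 3 + 13*I/3.
The denominator factors as Q(z) = (z + 2 - 2*I/3)*(z - 1 + 2*I)*(z + 1 + I/2), so z = -2 + 2*I/3 is a simple zero of Q and P is analytic there; z = -2 + 2*I/3 is therefore a simple pole and
  Res(f, z₀) = P(z₀)/Q'(z₀).

Q'(z) = 3*z^2 + 4*z + 11*I*z/3 - 1/3 + 13*I/2, so Q'(-2 + 2*I/3) = -1/9 - 37*I/6.
P(-2 + 2*I/3) = (2 - 2*I/3)*exp(-2 + 2*I/3).

Res(f, -2 + 2*I/3) = ((2 - 2*I/3)*exp(-2 + 2*I/3))/(-1/9 - 37*I/6) = (252/2465 + 804*I/2465)*exp(-2 + 2*I/3)

Final answer: (252/2465 + 804*I/2465)*exp(-2 + 2*I/3)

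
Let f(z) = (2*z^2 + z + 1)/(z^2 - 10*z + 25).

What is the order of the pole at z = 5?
Factor the denominator:
  z^2 - 10*z + 25 = (z - 5)^2

The numerator P(z) = 2*z^2 + z + 1 has P(5) = 56 ≠ 0, so no factor of (z - 5) cancels.
Near z = 5 we can therefore write f(z) = g(z)/(z - 5)^2 with g analytic at 5 and g(5) ≠ 0 (g is just the numerator).

Hence z = 5 is a pole of order 2.

Final answer: 2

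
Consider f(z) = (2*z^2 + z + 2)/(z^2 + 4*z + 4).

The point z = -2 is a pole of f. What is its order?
Factor the denominator:
  z^2 + 4*z + 4 = (z + 2)^2

The numerator P(z) = 2*z^2 + z + 2 has P(-2) = 8 ≠ 0, so no factor of (z + 2) cancels.
Near z = -2 we can therefore write f(z) = g(z)/(z + 2)^2 with g analytic at -2 and g(-2) ≠ 0 (g is just the numerator).

Hence z = -2 is a pole of order 2.

Final answer: 2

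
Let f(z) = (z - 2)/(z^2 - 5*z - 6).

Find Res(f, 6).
4/7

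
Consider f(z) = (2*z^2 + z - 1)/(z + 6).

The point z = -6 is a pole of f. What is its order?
Factor the denominator:
  z + 6 = (z + 6)

The numerator P(z) = 2*z^2 + z - 1 has P(-6) = 65 ≠ 0, so no factor of (z + 6) cancels.
Near z = -6 we can therefore write f(z) = g(z)/(z + 6) with g analytic at -6 and g(-6) ≠ 0 (g is just the numerator).

Hence z = -6 is a pole of order 1.

Final answer: 1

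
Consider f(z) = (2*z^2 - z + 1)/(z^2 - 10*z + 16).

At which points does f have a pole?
The singularities of f are the zeros of the denominator. Factoring,
  z^2 - 10*z + 16 = (z - 8)*(z - 2)
so the candidates are z = 8, z = 2.

Check the numerator P(z) = 2*z^2 - z + 1 at each one:
  P(8) = 121 ≠ 0, so z = 8 is a (simple) pole.
  P(2) = 7 ≠ 0, so z = 2 is a (simple) pole.

Poles of f: {2, 8}

Final answer: {2, 8}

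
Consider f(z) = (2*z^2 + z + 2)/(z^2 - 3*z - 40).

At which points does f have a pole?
The singularities of f are the zeros of the denominator. Factoring,
  z^2 - 3*z - 40 = (z - 8)*(z + 5)
so the candidates are z = 8, z = -5.

Check the numerator P(z) = 2*z^2 + z + 2 at each one:
  P(8) = 138 ≠ 0, so z = 8 is a (simple) pole.
  P(-5) = 47 ≠ 0, so z = -5 is a (simple) pole.

Poles of f: {-5, 8}

Final answer: {-5, 8}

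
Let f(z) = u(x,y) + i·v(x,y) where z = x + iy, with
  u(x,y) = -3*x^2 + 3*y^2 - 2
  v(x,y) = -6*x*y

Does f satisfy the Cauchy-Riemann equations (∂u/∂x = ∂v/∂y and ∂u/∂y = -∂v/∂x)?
∂u/∂x = -6*x
∂v/∂y = -6*x
∂u/∂y = 6*y
∂v/∂x = -6*y
∂u/∂x = ∂v/∂y and ∂u/∂y = -∂v/∂x hold identically; f is analytic.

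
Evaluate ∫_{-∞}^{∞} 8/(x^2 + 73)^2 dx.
Let f(z) = 8/(z^2 + 73)^2. The denominator has no real zeros and deg Q - deg P = 4 ≥ 2, so the integral of f over the upper semicircle |z| = R tends to 0 as R → ∞. Closing the contour in the upper half-plane,
  ∫_{-∞}^{∞} f(x) dx = 2πi · Σ Res(f, z_k)  over the poles with Im z_k > 0.

Zeros of the denominator: z^2 + 73 = 0 gives z = ±sqrt(73)*I.
Upper half-plane: z = sqrt(73)*I (a pole of order 2).

Write f(z) = g(z)/(z - sqrt(73)*I)^2 with g(z) = 8/(z + sqrt(73)*I)^2. For a double pole, Res(f, z₀) = g'(z₀):
  g'(z) = -16/(z + sqrt(73)*I)^3
  Res(f, sqrt(73)*I) = g'(sqrt(73)*I) = -2*sqrt(73)*I/5329

∫_{-∞}^{∞} f(x) dx = 2πi · (-2*sqrt(73)*I/5329) = 4*sqrt(73)*pi/5329

Final answer: 4*sqrt(73)*pi/5329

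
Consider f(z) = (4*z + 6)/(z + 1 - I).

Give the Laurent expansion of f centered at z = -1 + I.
(2 + 4*I)/(z + 1 - I) + 4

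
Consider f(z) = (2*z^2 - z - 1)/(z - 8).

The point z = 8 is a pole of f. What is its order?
Factor the denominator:
  z - 8 = (z - 8)

The numerator P(z) = 2*z^2 - z - 1 has P(8) = 119 ≠ 0, so no factor of (z - 8) cancels.
Near z = 8 we can therefore write f(z) = g(z)/(z - 8) with g analytic at 8 and g(8) ≠ 0 (g is just the numerator).

Hence z = 8 is a pole of order 1.

Final answer: 1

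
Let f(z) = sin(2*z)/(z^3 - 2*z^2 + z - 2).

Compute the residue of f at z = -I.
Write f(z) = P(z)/Q(z) with P(z) = sin(2*z) and Q(z) = z^3 - 2*z^2 + z - 2.
The denominator factors as Q(z) = (z - 2)*(z + I)*(z - I), so z = -I is a simple zero of Q and P is analytic there; z = -I is therefore a simple pole and
  Res(f, z₀) = P(z₀)/Q'(z₀).

Q'(z) = 3*z^2 - 4*z + 1, so Q'(-I) = -2 + 4*I.
P(-I) = -I*sinh(2).

Res(f, -I) = (-I*sinh(2))/(-2 + 4*I) = (-1/5 + I/10)*sinh(2)

Final answer: (-1/5 + I/10)*sinh(2)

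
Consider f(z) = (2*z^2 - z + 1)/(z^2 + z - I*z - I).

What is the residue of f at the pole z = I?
Write f(z) = P(z)/Q(z) with P(z) = 2*z^2 - z + 1 and Q(z) = z^2 + z - I*z - I.
The denominator factors as Q(z) = (z + 1)*(z - I), so z = I is a simple zero of Q and P is analytic there; z = I is therefore a simple pole and
  Res(f, z₀) = P(z₀)/Q'(z₀).

Q'(z) = 2*z + 1 - I, so Q'(I) = 1 + I.
P(I) = -1 - I.

Res(f, I) = (-1 - I)/(1 + I) = -1

Final answer: -1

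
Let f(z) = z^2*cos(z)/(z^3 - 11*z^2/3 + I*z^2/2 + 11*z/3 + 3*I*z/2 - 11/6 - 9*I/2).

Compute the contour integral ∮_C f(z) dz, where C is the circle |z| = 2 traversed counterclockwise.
By the residue theorem, ∮_C f(z) dz = 2πi · (sum of the residues of f at the poles inside |z| = 2).

The denominator factors as (z + 1/3 - I)*(z - 2 + I/2)*(z - 2 + I), so the singularities of f are simple poles at z = -1/3 + I, z = 2 - I/2, z = 2 - I.
  |-1/3 + I|² = 10/9 < 4 = 2², so this pole is inside the contour.
  |2 - I/2|² = 17/4 > 4 = 2², so this pole is outside the contour.
  |2 - I|² = 5 > 4 = 2², so this pole is outside the contour.

With P(z) = z^2*cos(z) and Q(z) = z^3 - 11*z^2/3 + I*z^2/2 + 11*z/3 + 3*I*z/2 - 11/6 - 9*I/2, each pole is simple, so Res(f, z₀) = P(z₀)/Q'(z₀) with Q'(z) = 3*z^2 - 22*z/3 + I*z + 11/3 + 3*I/2.
  Res(f, -1/3 + I) = P(-1/3 + I)/Q'(-1/3 + I) = ((-8/9 - 2*I/3)*cos(1/3 - I))/(22/9 - 49*I/6) = (212/4709 - 576*I/4709)*cos(1/3 - I)

∮_C f(z) dz = 2πi · ((212/4709 - 576*I/4709)*cos(1/3 - I)) = pi*(1152/4709 + 424*I/4709)*cos(1/3 - I)

Final answer: pi*(1152/4709 + 424*I/4709)*cos(1/3 - I)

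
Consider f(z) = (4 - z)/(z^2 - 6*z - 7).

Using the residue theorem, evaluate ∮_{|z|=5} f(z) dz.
By the residue theorem, ∮_C f(z) dz = 2πi · (sum of the residues of f at the poles inside |z| = 5).

The denominator factors as (z - 7)*(z + 1), so the singularities of f are simple poles at z = 7, z = -1.
  |7|² = 49 > 25 = 5², so this pole is outside the contour.
  |-1|² = 1 < 25 = 5², so this pole is inside the contour.

With P(z) = 4 - z and Q(z) = z^2 - 6*z - 7, each pole is simple, so Res(f, z₀) = P(z₀)/Q'(z₀) with Q'(z) = 2*z - 6.
  Res(f, -1) = P(-1)/Q'(-1) = (5)/(-8) = -5/8

∮_C f(z) dz = 2πi · (-5/8) = -5*I*pi/4

Final answer: -5*I*pi/4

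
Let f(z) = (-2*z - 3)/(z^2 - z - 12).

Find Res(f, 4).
-11/7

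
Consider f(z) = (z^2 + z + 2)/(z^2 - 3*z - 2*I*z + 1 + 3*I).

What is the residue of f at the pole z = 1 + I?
Write f(z) = P(z)/Q(z) with P(z) = z^2 + z + 2 and Q(z) = z^2 - 3*z - 2*I*z + 1 + 3*I.
The denominator factors as Q(z) = (z - 1 - I)*(z - 2 - I), so z = 1 + I is a simple zero of Q and P is analytic there; z = 1 + I is therefore a simple pole and
  Res(f, z₀) = P(z₀)/Q'(z₀).

Q'(z) = 2*z - 3 - 2*I, so Q'(1 + I) = -1.
P(1 + I) = 3 + 3*I.

Res(f, 1 + I) = (3 + 3*I)/(-1) = -3 - 3*I

Final answer: -3 - 3*I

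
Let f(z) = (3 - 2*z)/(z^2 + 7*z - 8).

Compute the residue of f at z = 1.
1/9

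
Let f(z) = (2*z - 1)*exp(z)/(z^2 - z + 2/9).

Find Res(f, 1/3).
exp(1/3)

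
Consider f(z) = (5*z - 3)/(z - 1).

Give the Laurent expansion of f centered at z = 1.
Put w = z - (1), i.e. z = w + 1. The denominator is w, so it suffices to rewrite the numerator in powers of w.

P(z) = 5*z - 3
P(w + 1) = 2 + 5*w

Dividing each term by w:
  f = 2/w + 5

Substituting back w = z - 1:
  f(z) = 2/(z - 1) + 5

The series is finite because the numerator is a polynomial; the negative powers form the principal part, and the coefficient of 1/(z - 1) gives Res(f, 1) = 2.

Final answer: 2/(z - 1) + 5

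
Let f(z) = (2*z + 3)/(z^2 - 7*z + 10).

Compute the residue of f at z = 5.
13/3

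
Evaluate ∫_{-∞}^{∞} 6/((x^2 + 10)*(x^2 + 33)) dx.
Let f(z) = 6/((z^2 + 10)*(z^2 + 33)). The denominator has no real zeros and deg Q - deg P = 4 ≥ 2, so the integral of f over the upper semicircle |z| = R tends to 0 as R → ∞. Closing the contour in the upper half-plane,
  ∫_{-∞}^{∞} f(x) dx = 2πi · Σ Res(f, z_k)  over the poles with Im z_k > 0.

Zeros of the denominator: z^2 + 33 = 0 gives z = ±sqrt(33)*I; z^2 + 10 = 0 gives z = ±sqrt(10)*I.
Upper half-plane: z = sqrt(10)*I, z = sqrt(33)*I (simple).

Each pole is a simple zero of Q(z) = z^4 + 43*z^2 + 330, so Res(f, z₀) = P(z₀)/Q'(z₀) with P(z) = 6, Q'(z) = 4*z^3 + 86*z:
  Res(f, sqrt(10)*I) = (6)/(46*sqrt(10)*I) = -3*sqrt(10)*I/230
  Res(f, sqrt(33)*I) = (6)/(-46*sqrt(33)*I) = sqrt(33)*I/253

Sum of residues: I*(-33*sqrt(10) + 10*sqrt(33))/2530
∫_{-∞}^{∞} f(x) dx = 2πi · (I*(-33*sqrt(10) + 10*sqrt(33))/2530) = pi*(-10*sqrt(33) + 33*sqrt(10))/1265

Final answer: pi*(-10*sqrt(33) + 33*sqrt(10))/1265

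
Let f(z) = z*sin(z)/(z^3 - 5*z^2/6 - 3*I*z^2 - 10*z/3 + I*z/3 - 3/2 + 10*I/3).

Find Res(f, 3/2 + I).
Write f(z) = P(z)/Q(z) with P(z) = z*sin(z) and Q(z) = z^3 - 5*z^2/6 - 3*I*z^2 - 10*z/3 + I*z/3 - 3/2 + 10*I/3.
The denominator factors as Q(z) = (z - 1/3 - 2*I)*(z - 3/2 - I)*(z + 1), so z = 3/2 + I is a simple zero of Q and P is analytic there; z = 3/2 + I is therefore a simple pole and
  Res(f, z₀) = P(z₀)/Q'(z₀).

Q'(z) = 3*z^2 - 5*z/3 - 6*I*z - 10/3 + I/3, so Q'(3/2 + I) = 47/12 - 4*I/3.
P(3/2 + I) = (3/2 + I)*sin(3/2 + I).

Res(f, 3/2 + I) = ((3/2 + I)*sin(3/2 + I))/(47/12 - 4*I/3) = (654/2465 + 852*I/2465)*sin(3/2 + I)

Final answer: (654/2465 + 852*I/2465)*sin(3/2 + I)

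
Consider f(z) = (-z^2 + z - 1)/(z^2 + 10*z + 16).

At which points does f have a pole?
The singularities of f are the zeros of the denominator. Factoring,
  z^2 + 10*z + 16 = (z + 8)*(z + 2)
so the candidates are z = -8, z = -2.

Check the numerator P(z) = -z^2 + z - 1 at each one:
  P(-8) = -73 ≠ 0, so z = -8 is a (simple) pole.
  P(-2) = -7 ≠ 0, so z = -2 is a (simple) pole.

Poles of f: {-8, -2}

Final answer: {-8, -2}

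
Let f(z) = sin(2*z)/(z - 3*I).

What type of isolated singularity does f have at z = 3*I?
Write f(z) = g(z)/(z - 3*I) with g(z) = sin(2*z).
g is entire and g(3*I) = I*sinh(6) ≠ 0, so no factor of (z - 3*I) cancels: the Laurent expansion of f about z = 3*I starts at the power -1, i.e. lim_{z→z₀} (z - z₀) f(z) = I*sinh(6) is finite and nonzero.
So z = 3*I is a pole of order 1.

Final answer: pole of order 1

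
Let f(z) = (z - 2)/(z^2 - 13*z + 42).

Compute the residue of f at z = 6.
Write f(z) = P(z)/Q(z) with P(z) = z - 2 and Q(z) = z^2 - 13*z + 42.
The denominator factors as Q(z) = (z - 6)*(z - 7), so z = 6 is a simple zero of Q and P is analytic there; z = 6 is therefore a simple pole and
  Res(f, z₀) = P(z₀)/Q'(z₀).

Q'(z) = 2*z - 13, so Q'(6) = -1.
P(6) = 4.

Res(f, 6) = (4)/(-1) = -4

Final answer: -4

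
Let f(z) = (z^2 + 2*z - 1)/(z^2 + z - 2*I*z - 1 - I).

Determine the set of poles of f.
{-1 + I, I}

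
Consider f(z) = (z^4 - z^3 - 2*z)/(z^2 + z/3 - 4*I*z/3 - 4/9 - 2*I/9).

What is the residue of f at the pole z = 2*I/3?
Write f(z) = P(z)/Q(z) with P(z) = z^4 - z^3 - 2*z and Q(z) = z^2 + z/3 - 4*I*z/3 - 4/9 - 2*I/9.
The denominator factors as Q(z) = (z - 2*I/3)*(z + 1/3 - 2*I/3), so z = 2*I/3 is a simple zero of Q and P is analytic there; z = 2*I/3 is therefore a simple pole and
  Res(f, z₀) = P(z₀)/Q'(z₀).

Q'(z) = 2*z + 1/3 - 4*I/3, so Q'(2*I/3) = 1/3.
P(2*I/3) = 16/81 - 28*I/27.

Res(f, 2*I/3) = (16/81 - 28*I/27)/(1/3) = 16/27 - 28*I/9

Final answer: 16/27 - 28*I/9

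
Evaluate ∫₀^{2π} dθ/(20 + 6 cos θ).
sqrt(91)*pi/91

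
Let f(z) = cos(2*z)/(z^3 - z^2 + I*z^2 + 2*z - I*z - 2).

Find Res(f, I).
Write f(z) = P(z)/Q(z) with P(z) = cos(2*z) and Q(z) = z^3 - z^2 + I*z^2 + 2*z - I*z - 2.
The denominator factors as Q(z) = (z + 2*I)*(z - 1)*(z - I), so z = I is a simple zero of Q and P is analytic there; z = I is therefore a simple pole and
  Res(f, z₀) = P(z₀)/Q'(z₀).

Q'(z) = 3*z^2 - 2*z + 2*I*z + 2 - I, so Q'(I) = -3 - 3*I.
P(I) = cosh(2).

Res(f, I) = (cosh(2))/(-3 - 3*I) = (-1/6 + I/6)*cosh(2)

Final answer: (-1/6 + I/6)*cosh(2)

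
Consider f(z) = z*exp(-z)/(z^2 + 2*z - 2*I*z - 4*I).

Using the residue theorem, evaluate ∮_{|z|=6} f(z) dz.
pi*(-1 + I)*exp(-2*I) + pi*(1 + I)*exp(2)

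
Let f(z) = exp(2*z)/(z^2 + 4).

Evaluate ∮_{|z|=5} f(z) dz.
pi*exp(4*I)/2 - pi*exp(-4*I)/2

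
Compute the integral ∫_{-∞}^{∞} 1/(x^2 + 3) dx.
sqrt(3)*pi/3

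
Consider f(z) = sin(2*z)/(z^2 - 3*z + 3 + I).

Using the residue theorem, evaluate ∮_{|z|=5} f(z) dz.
By the residue theorem, ∮_C f(z) dz = 2πi · (sum of the residues of f at the poles inside |z| = 5).

The denominator factors as (z - 1 - I)*(z - 2 + I), so the singularities of f are simple poles at z = 1 + I, z = 2 - I.
  |1 + I|² = 2 < 25 = 5², so this pole is inside the contour.
  |2 - I|² = 5 < 25 = 5², so this pole is inside the contour.

With P(z) = sin(2*z) and Q(z) = z^2 - 3*z + 3 + I, each pole is simple, so Res(f, z₀) = P(z₀)/Q'(z₀) with Q'(z) = 2*z - 3.
  Res(f, 1 + I) = P(1 + I)/Q'(1 + I) = (sin(2 + 2*I))/(-1 + 2*I) = (-1/5 - 2*I/5)*sin(2 + 2*I)
  Res(f, 2 - I) = P(2 - I)/Q'(2 - I) = (sin(4 - 2*I))/(1 - 2*I) = (1/5 + 2*I/5)*sin(4 - 2*I)

Sum of residues inside C: (-1/5 - 2*I/5)*sin(2 + 2*I) + (1/5 + 2*I/5)*sin(4 - 2*I)
∮_C f(z) dz = 2πi · ((-1/5 - 2*I/5)*sin(2 + 2*I) + (1/5 + 2*I/5)*sin(4 - 2*I)) = pi*(-4/5 + 2*I/5)*sin(4 - 2*I) + pi*(4/5 - 2*I/5)*sin(2 + 2*I)

Final answer: pi*(-4/5 + 2*I/5)*sin(4 - 2*I) + pi*(4/5 - 2*I/5)*sin(2 + 2*I)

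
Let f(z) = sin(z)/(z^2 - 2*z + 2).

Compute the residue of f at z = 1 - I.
I*sin(1 - I)/2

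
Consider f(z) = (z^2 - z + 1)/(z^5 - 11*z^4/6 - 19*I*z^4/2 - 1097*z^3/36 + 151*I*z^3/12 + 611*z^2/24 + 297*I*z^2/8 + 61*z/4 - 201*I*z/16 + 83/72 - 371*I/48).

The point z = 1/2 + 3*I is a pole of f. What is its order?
3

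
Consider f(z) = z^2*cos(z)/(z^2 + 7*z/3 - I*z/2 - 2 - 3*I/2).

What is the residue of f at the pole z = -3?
(-1188/493 + 162*I/493)*cos(3)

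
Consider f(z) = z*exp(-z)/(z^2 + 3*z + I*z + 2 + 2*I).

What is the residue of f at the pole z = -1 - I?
Write f(z) = P(z)/Q(z) with P(z) = z*exp(-z) and Q(z) = z^2 + 3*z + I*z + 2 + 2*I.
The denominator factors as Q(z) = (z + 2)*(z + 1 + I), so z = -1 - I is a simple zero of Q and P is analytic there; z = -1 - I is therefore a simple pole and
  Res(f, z₀) = P(z₀)/Q'(z₀).

Q'(z) = 2*z + 3 + I, so Q'(-1 - I) = 1 - I.
P(-1 - I) = (-1 - I)*exp(1 + I).

Res(f, -1 - I) = ((-1 - I)*exp(1 + I))/(1 - I) = -I*exp(1 + I)

Final answer: -I*exp(1 + I)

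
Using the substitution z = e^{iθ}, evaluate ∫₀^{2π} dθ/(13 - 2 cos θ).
Call the integral J. The integrand is 2π-periodic and we integrate over a full period, so shifting θ does not change the value (θ → θ + π flips the sign of the trig term). Hence
  J = ∫₀^{2π} dθ/(13 + 2 cos θ).
Put z = e^{iθ}: then cos θ = (z + 1/z)/2, dθ = dz/(iz), and z runs once counterclockwise around |z| = 1:
  J = ∮_{|z|=1} 1/(13 + 2*(z + 1/z)/2) · dz/(iz) = (2/i) ∮_{|z|=1} dz/(2*z^2 + 26*z + 2).
The roots of 2*z^2 + 26*z + 2 are z = (-13 ± sqrt(13^2 - 2^2))/2, with sqrt(165) = sqrt(165); their product is 1, so only z₊ = -13/2 + sqrt(165)/2 lies inside the unit circle (z₋ = -13/2 - sqrt(165)/2 lies outside).
z₊ is a simple zero of q(z) = 2*z^2 + 26*z + 2, so Res(1/q, z₊) = 1/q'(z₊) with q'(z) = 4*z + 26; and q'(z₊) = 2*(z₊ - z₋) = 2*sqrt(165).
Therefore J = (2/i) · 2πi · 1/(2*sqrt(165)) = 2*pi/(sqrt(165)) = 2*sqrt(165)*pi/165

Final answer: 2*sqrt(165)*pi/165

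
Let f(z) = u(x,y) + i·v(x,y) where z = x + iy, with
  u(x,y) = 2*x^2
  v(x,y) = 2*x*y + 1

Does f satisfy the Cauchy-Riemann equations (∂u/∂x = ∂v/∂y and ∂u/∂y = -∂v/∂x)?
∂u/∂x = 4*x
∂v/∂y = 2*x
∂u/∂y = 0
∂v/∂x = 2*y
∂u/∂x ≠ ∂v/∂y and ∂u/∂y ≠ -∂v/∂x; the Cauchy-Riemann equations are not satisfied, so f is not analytic.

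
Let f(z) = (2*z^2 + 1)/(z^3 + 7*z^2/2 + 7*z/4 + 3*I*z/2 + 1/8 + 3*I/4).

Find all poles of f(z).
The singularities of f are the zeros of the denominator. Factoring,
  z^3 + 7*z^2/2 + 7*z/4 + 3*I*z/2 + 1/8 + 3*I/4 = (z + I/2)*(z + 3 - I/2)*(z + 1/2)
so the candidates are z = -I/2, z = -3 + I/2, z = -1/2.

Check the numerator P(z) = 2*z^2 + 1 at each one:
  P(-I/2) = 1/2 ≠ 0, so z = -I/2 is a (simple) pole.
  P(-3 + I/2) = 37/2 - 6*I ≠ 0, so z = -3 + I/2 is a (simple) pole.
  P(-1/2) = 3/2 ≠ 0, so z = -1/2 is a (simple) pole.

Poles of f: {-3 + I/2, -1/2, -I/2}

Final answer: {-3 + I/2, -1/2, -I/2}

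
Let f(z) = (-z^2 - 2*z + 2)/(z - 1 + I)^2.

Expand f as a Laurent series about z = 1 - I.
Put w = z - (1 - I), i.e. z = w + 1 - I. The denominator is w^2, so it suffices to rewrite the numerator in powers of w.

P(z) = -z^2 - 2*z + 2
P(w + 1 - I) = 4*I + (-4 + 2*I)*w - w^2

Dividing each term by w^2:
  f = 4*I/w^2 + (-4 + 2*I)/w - 1

Substituting back w = z - 1 + I:
  f(z) = 4*I/(z - 1 + I)^2 + (-4 + 2*I)/(z - 1 + I) - 1

The series is finite because the numerator is a polynomial; the negative powers form the principal part, and the coefficient of 1/(z - 1 + I) gives Res(f, 1 - I) = -4 + 2*I.

Final answer: 4*I/(z - 1 + I)^2 + (-4 + 2*I)/(z - 1 + I) - 1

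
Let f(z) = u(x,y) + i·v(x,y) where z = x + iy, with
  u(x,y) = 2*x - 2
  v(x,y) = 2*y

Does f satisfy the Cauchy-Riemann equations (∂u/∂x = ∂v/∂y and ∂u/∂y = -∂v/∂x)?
∂u/∂x = 2
∂v/∂y = 2
∂u/∂y = 0
∂v/∂x = 0
∂u/∂x = ∂v/∂y and ∂u/∂y = -∂v/∂x hold identically; f is analytic.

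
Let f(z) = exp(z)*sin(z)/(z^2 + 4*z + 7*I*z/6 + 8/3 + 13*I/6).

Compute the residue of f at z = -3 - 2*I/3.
(72/145 - 6*I/145)*exp(-3 - 2*I/3)*sin(3 + 2*I/3)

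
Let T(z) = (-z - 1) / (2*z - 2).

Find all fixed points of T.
T(z) = z means -z - 1 = z*(2*z - 2), i.e.
  2*z^2 - z + 1 = 0.
Discriminant: (-1)^2 - 4*(2)*(1) = -7, so the roots are complex conjugates.
  z = (1 ± I*sqrt(7))/(2*(2))
Fixed points: {1/4 - sqrt(7)*I/4, 1/4 + sqrt(7)*I/4}

Final answer: {1/4 - sqrt(7)*I/4, 1/4 + sqrt(7)*I/4}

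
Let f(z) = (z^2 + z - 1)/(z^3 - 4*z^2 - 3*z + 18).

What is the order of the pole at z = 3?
Factor the denominator:
  z^3 - 4*z^2 - 3*z + 18 = (z - 3)^2*(z + 2)

The numerator P(z) = z^2 + z - 1 has P(3) = 11 ≠ 0, so no factor of (z - 3) cancels.
Near z = 3 we can therefore write f(z) = g(z)/(z - 3)^2 with g analytic at 3 and g(3) ≠ 0 (g is the numerator divided by the remaining denominator factors).

Hence z = 3 is a pole of order 2.

Final answer: 2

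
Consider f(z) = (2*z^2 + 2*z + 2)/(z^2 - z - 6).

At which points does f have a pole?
The singularities of f are the zeros of the denominator. Factoring,
  z^2 - z - 6 = (z - 3)*(z + 2)
so the candidates are z = 3, z = -2.

Check the numerator P(z) = 2*z^2 + 2*z + 2 at each one:
  P(3) = 26 ≠ 0, so z = 3 is a (simple) pole.
  P(-2) = 6 ≠ 0, so z = -2 is a (simple) pole.

Poles of f: {-2, 3}

Final answer: {-2, 3}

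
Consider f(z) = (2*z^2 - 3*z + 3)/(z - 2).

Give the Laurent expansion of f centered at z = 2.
5/(z - 2) + 5 + 2*(z - 2)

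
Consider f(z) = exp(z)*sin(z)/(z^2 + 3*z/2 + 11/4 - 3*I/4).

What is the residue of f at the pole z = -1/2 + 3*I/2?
Write f(z) = P(z)/Q(z) with P(z) = exp(z)*sin(z) and Q(z) = z^2 + 3*z/2 + 11/4 - 3*I/4.
The denominator factors as Q(z) = (z + 1 + 3*I/2)*(z + 1/2 - 3*I/2), so z = -1/2 + 3*I/2 is a simple zero of Q and P is analytic there; z = -1/2 + 3*I/2 is therefore a simple pole and
  Res(f, z₀) = P(z₀)/Q'(z₀).

Q'(z) = 2*z + 3/2, so Q'(-1/2 + 3*I/2) = 1/2 + 3*I.
P(-1/2 + 3*I/2) = -exp(-1/2 + 3*I/2)*sin(1/2 - 3*I/2).

Res(f, -1/2 + 3*I/2) = (-exp(-1/2 + 3*I/2)*sin(1/2 - 3*I/2))/(1/2 + 3*I) = (-2/37 + 12*I/37)*exp(-1/2 + 3*I/2)*sin(1/2 - 3*I/2)

Final answer: (-2/37 + 12*I/37)*exp(-1/2 + 3*I/2)*sin(1/2 - 3*I/2)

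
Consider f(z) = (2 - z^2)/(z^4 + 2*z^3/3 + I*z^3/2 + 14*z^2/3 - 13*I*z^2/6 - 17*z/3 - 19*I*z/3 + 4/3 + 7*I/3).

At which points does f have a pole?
The singularities of f are the zeros of the denominator. Factoring,
  z^4 + 2*z^3/3 + I*z^3/2 + 14*z^2/3 - 13*I*z^2/6 - 17*z/3 - 19*I*z/3 + 4/3 + 7*I/3 = (z + 1 + 3*I)*(z - 1/3)*(z - 1 - I)*(z + 1 - 3*I/2)
so the candidates are z = -1 - 3*I, z = 1/3, z = 1 + I, z = -1 + 3*I/2.

Check the numerator P(z) = 2 - z^2 at each one:
  P(-1 - 3*I) = 10 - 6*I ≠ 0, so z = -1 - 3*I is a (simple) pole.
  P(1/3) = 17/9 ≠ 0, so z = 1/3 is a (simple) pole.
  P(1 + I) = 2 - 2*I ≠ 0, so z = 1 + I is a (simple) pole.
  P(-1 + 3*I/2) = 13/4 + 3*I ≠ 0, so z = -1 + 3*I/2 is a (simple) pole.

Poles of f: {-1 - 3*I, -1 + 3*I/2, 1/3, 1 + I}

Final answer: {-1 - 3*I, -1 + 3*I/2, 1/3, 1 + I}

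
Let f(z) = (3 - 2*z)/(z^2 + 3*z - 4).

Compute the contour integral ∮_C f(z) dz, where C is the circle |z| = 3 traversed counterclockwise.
By the residue theorem, ∮_C f(z) dz = 2πi · (sum of the residues of f at the poles inside |z| = 3).

The denominator factors as (z + 4)*(z - 1), so the singularities of f are simple poles at z = -4, z = 1.
  |-4|² = 16 > 9 = 3², so this pole is outside the contour.
  |1|² = 1 < 9 = 3², so this pole is inside the contour.

With P(z) = 3 - 2*z and Q(z) = z^2 + 3*z - 4, each pole is simple, so Res(f, z₀) = P(z₀)/Q'(z₀) with Q'(z) = 2*z + 3.
  Res(f, 1) = P(1)/Q'(1) = (1)/(5) = 1/5

∮_C f(z) dz = 2πi · (1/5) = 2*I*pi/5

Final answer: 2*I*pi/5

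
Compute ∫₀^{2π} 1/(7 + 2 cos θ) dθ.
2*sqrt(5)*pi/15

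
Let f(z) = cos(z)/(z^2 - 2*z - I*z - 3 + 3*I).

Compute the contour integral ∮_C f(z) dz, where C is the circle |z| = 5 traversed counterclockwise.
By the residue theorem, ∮_C f(z) dz = 2πi · (sum of the residues of f at the poles inside |z| = 5).

The denominator factors as (z + 1 - I)*(z - 3), so the singularities of f are simple poles at z = -1 + I, z = 3.
  |-1 + I|² = 2 < 25 = 5², so this pole is inside the contour.
  |3|² = 9 < 25 = 5², so this pole is inside the contour.

With P(z) = cos(z) and Q(z) = z^2 - 2*z - I*z - 3 + 3*I, each pole is simple, so Res(f, z₀) = P(z₀)/Q'(z₀) with Q'(z) = 2*z - 2 - I.
  Res(f, -1 + I) = P(-1 + I)/Q'(-1 + I) = (cos(1 - I))/(-4 + I) = (-4/17 - I/17)*cos(1 - I)
  Res(f, 3) = P(3)/Q'(3) = (cos(3))/(4 - I) = (4/17 + I/17)*cos(3)

Sum of residues inside C: (-4/17 - I/17)*cos(1 - I) + (4/17 + I/17)*cos(3)
∮_C f(z) dz = 2πi · ((-4/17 - I/17)*cos(1 - I) + (4/17 + I/17)*cos(3)) = pi*(-2/17 + 8*I/17)*cos(3) + pi*(2/17 - 8*I/17)*cos(1 - I)

Final answer: pi*(-2/17 + 8*I/17)*cos(3) + pi*(2/17 - 8*I/17)*cos(1 - I)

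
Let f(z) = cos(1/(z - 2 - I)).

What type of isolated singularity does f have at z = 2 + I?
Let u = z - 2 - I. Then
  cos(1/u) = Σ_{k≥0} (-1)^k (1)^(2k)/((2k)!·u^(2k)) = 1 - 1/(2*u^2) + 1/(24*u^4) + ...
which has infinitely many negative powers of u, so cos(1/(z - 2 - I)) has an essential singularity at z = 2 + I.
So the singularity is essential.

Final answer: essential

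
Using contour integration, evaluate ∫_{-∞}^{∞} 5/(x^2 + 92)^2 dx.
Let f(z) = 5/(z^2 + 92)^2. The denominator has no real zeros and deg Q - deg P = 4 ≥ 2, so the integral of f over the upper semicircle |z| = R tends to 0 as R → ∞. Closing the contour in the upper half-plane,
  ∫_{-∞}^{∞} f(x) dx = 2πi · Σ Res(f, z_k)  over the poles with Im z_k > 0.

Zeros of the denominator: z^2 + 92 = 0 gives z = ±2*sqrt(23)*I.
Upper half-plane: z = 2*sqrt(23)*I (a pole of order 2).

Write f(z) = g(z)/(z - 2*sqrt(23)*I)^2 with g(z) = 5/(z + 2*sqrt(23)*I)^2. For a double pole, Res(f, z₀) = g'(z₀):
  g'(z) = -10/(z + 2*sqrt(23)*I)^3
  Res(f, 2*sqrt(23)*I) = g'(2*sqrt(23)*I) = -5*sqrt(23)*I/16928

∫_{-∞}^{∞} f(x) dx = 2πi · (-5*sqrt(23)*I/16928) = 5*sqrt(23)*pi/8464

Final answer: 5*sqrt(23)*pi/8464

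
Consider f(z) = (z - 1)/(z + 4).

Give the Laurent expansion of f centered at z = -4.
-5/(z + 4) + 1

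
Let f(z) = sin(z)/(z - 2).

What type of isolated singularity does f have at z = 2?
pole of order 1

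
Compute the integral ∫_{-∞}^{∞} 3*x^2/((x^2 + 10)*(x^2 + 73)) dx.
Let f(z) = 3*z^2/((z^2 + 10)*(z^2 + 73)). The denominator has no real zeros and deg Q - deg P = 2 ≥ 2, so the integral of f over the upper semicircle |z| = R tends to 0 as R → ∞. Closing the contour in the upper half-plane,
  ∫_{-∞}^{∞} f(x) dx = 2πi · Σ Res(f, z_k)  over the poles with Im z_k > 0.

Zeros of the denominator: z^2 + 73 = 0 gives z = ±sqrt(73)*I; z^2 + 10 = 0 gives z = ±sqrt(10)*I.
Upper half-plane: z = sqrt(10)*I, z = sqrt(73)*I (simple).

Each pole is a simple zero of Q(z) = z^4 + 83*z^2 + 730, so Res(f, z₀) = P(z₀)/Q'(z₀) with P(z) = 3*z^2, Q'(z) = 4*z^3 + 166*z:
  Res(f, sqrt(10)*I) = (-30)/(126*sqrt(10)*I) = sqrt(10)*I/42
  Res(f, sqrt(73)*I) = (-219)/(-126*sqrt(73)*I) = -sqrt(73)*I/42

Sum of residues: I*(-sqrt(73) + sqrt(10))/42
∫_{-∞}^{∞} f(x) dx = 2πi · (I*(-sqrt(73) + sqrt(10))/42) = pi*(-sqrt(10) + sqrt(73))/21

Final answer: pi*(-sqrt(10) + sqrt(73))/21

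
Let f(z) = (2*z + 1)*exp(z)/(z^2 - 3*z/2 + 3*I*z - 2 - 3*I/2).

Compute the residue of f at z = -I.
Write f(z) = P(z)/Q(z) with P(z) = (2*z + 1)*exp(z) and Q(z) = z^2 - 3*z/2 + 3*I*z - 2 - 3*I/2.
The denominator factors as Q(z) = (z + I)*(z - 3/2 + 2*I), so z = -I is a simple zero of Q and P is analytic there; z = -I is therefore a simple pole and
  Res(f, z₀) = P(z₀)/Q'(z₀).

Q'(z) = 2*z - 3/2 + 3*I, so Q'(-I) = -3/2 + I.
P(-I) = (1 - 2*I)*exp(-I).

Res(f, -I) = ((1 - 2*I)*exp(-I))/(-3/2 + I) = (-14/13 + 8*I/13)*exp(-I)

Final answer: (-14/13 + 8*I/13)*exp(-I)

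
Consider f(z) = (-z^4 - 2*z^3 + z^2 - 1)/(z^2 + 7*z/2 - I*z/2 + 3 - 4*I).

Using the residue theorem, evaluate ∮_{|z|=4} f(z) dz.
By the residue theorem, ∮_C f(z) dz = 2πi · (sum of the residues of f at the poles inside |z| = 4).

The denominator factors as (z + 1/2 - 3*I/2)*(z + 3 + I), so the singularities of f are simple poles at z = -1/2 + 3*I/2, z = -3 - I.
  |-1/2 + 3*I/2|² = 5/2 < 16 = 4², so this pole is inside the contour.
  |-3 - I|² = 10 < 16 = 4², so this pole is inside the contour.

With P(z) = -z^4 - 2*z^3 + z^2 - 1 and Q(z) = z^2 + 7*z/2 - I*z/2 + 3 - 4*I, each pole is simple, so Res(f, z₀) = P(z₀)/Q'(z₀) with Q'(z) = 2*z + 7/2 - I/2.
  Res(f, -1/2 + 3*I/2) = P(-1/2 + 3*I/2)/Q'(-1/2 + 3*I/2) = (-45/4 - 3*I)/(5/2 + 5*I/2) = -57/20 + 33*I/20
  Res(f, -3 - I) = P(-3 - I)/Q'(-3 - I) = (15 - 38*I)/(-5/2 - 5*I/2) = 23/5 + 53*I/5

Sum of residues inside C: 7/4 + 49*I/4
∮_C f(z) dz = 2πi · (7/4 + 49*I/4) = pi*(-49/2 + 7*I/2)

Final answer: pi*(-49/2 + 7*I/2)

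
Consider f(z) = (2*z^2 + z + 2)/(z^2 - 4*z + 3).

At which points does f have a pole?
The singularities of f are the zeros of the denominator. Factoring,
  z^2 - 4*z + 3 = (z - 3)*(z - 1)
so the candidates are z = 3, z = 1.

Check the numerator P(z) = 2*z^2 + z + 2 at each one:
  P(3) = 23 ≠ 0, so z = 3 is a (simple) pole.
  P(1) = 5 ≠ 0, so z = 1 is a (simple) pole.

Poles of f: {1, 3}

Final answer: {1, 3}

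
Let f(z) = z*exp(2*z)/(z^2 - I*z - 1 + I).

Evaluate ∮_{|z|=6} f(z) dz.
By the residue theorem, ∮_C f(z) dz = 2πi · (sum of the residues of f at the poles inside |z| = 6).

The denominator factors as (z + 1 - I)*(z - 1), so the singularities of f are simple poles at z = -1 + I, z = 1.
  |-1 + I|² = 2 < 36 = 6², so this pole is inside the contour.
  |1|² = 1 < 36 = 6², so this pole is inside the contour.

With P(z) = z*exp(2*z) and Q(z) = z^2 - I*z - 1 + I, each pole is simple, so Res(f, z₀) = P(z₀)/Q'(z₀) with Q'(z) = 2*z - I.
  Res(f, -1 + I) = P(-1 + I)/Q'(-1 + I) = ((-1 + I)*exp(-2 + 2*I))/(-2 + I) = (3/5 - I/5)*exp(-2 + 2*I)
  Res(f, 1) = P(1)/Q'(1) = (exp(2))/(2 - I) = (2/5 + I/5)*exp(2)

Sum of residues inside C: (3/5 - I/5)*exp(-2 + 2*I) + (2/5 + I/5)*exp(2)
∮_C f(z) dz = 2πi · ((3/5 - I/5)*exp(-2 + 2*I) + (2/5 + I/5)*exp(2)) = pi*(2/5 + 6*I/5)*exp(-2 + 2*I) + pi*(-2/5 + 4*I/5)*exp(2)

Final answer: pi*(2/5 + 6*I/5)*exp(-2 + 2*I) + pi*(-2/5 + 4*I/5)*exp(2)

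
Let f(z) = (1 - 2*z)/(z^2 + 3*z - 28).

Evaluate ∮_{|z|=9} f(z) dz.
By the residue theorem, ∮_C f(z) dz = 2πi · (sum of the residues of f at the poles inside |z| = 9).

The denominator factors as (z - 4)*(z + 7), so the singularities of f are simple poles at z = 4, z = -7.
  |4|² = 16 < 81 = 9², so this pole is inside the contour.
  |-7|² = 49 < 81 = 9², so this pole is inside the contour.

With P(z) = 1 - 2*z and Q(z) = z^2 + 3*z - 28, each pole is simple, so Res(f, z₀) = P(z₀)/Q'(z₀) with Q'(z) = 2*z + 3.
  Res(f, 4) = P(4)/Q'(4) = (-7)/(11) = -7/11
  Res(f, -7) = P(-7)/Q'(-7) = (15)/(-11) = -15/11

Sum of residues inside C: -2
∮_C f(z) dz = 2πi · (-2) = -4*I*pi

Final answer: -4*I*pi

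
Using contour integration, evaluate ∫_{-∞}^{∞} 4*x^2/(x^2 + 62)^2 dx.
Let f(z) = 4*z^2/(z^2 + 62)^2. The denominator has no real zeros and deg Q - deg P = 2 ≥ 2, so the integral of f over the upper semicircle |z| = R tends to 0 as R → ∞. Closing the contour in the upper half-plane,
  ∫_{-∞}^{∞} f(x) dx = 2πi · Σ Res(f, z_k)  over the poles with Im z_k > 0.

Zeros of the denominator: z^2 + 62 = 0 gives z = ±sqrt(62)*I.
Upper half-plane: z = sqrt(62)*I (a pole of order 2).

Write f(z) = g(z)/(z - sqrt(62)*I)^2 with g(z) = 4*z^2/(z + sqrt(62)*I)^2. For a double pole, Res(f, z₀) = g'(z₀):
  g'(z) = 8*sqrt(62)*I*z/(z + sqrt(62)*I)^3
  Res(f, sqrt(62)*I) = g'(sqrt(62)*I) = -sqrt(62)*I/62

∫_{-∞}^{∞} f(x) dx = 2πi · (-sqrt(62)*I/62) = sqrt(62)*pi/31

Final answer: sqrt(62)*pi/31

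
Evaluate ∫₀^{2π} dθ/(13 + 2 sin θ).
2*sqrt(165)*pi/165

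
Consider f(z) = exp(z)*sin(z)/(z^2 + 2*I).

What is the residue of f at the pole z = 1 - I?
Write f(z) = P(z)/Q(z) with P(z) = exp(z)*sin(z) and Q(z) = z^2 + 2*I.
The denominator factors as Q(z) = (z - 1 + I)*(z + 1 - I), so z = 1 - I is a simple zero of Q and P is analytic there; z = 1 - I is therefore a simple pole and
  Res(f, z₀) = P(z₀)/Q'(z₀).

Q'(z) = 2*z, so Q'(1 - I) = 2 - 2*I.
P(1 - I) = exp(1 - I)*sin(1 - I).

Res(f, 1 - I) = (exp(1 - I)*sin(1 - I))/(2 - 2*I) = (1/4 + I/4)*exp(1 - I)*sin(1 - I)

Final answer: (1/4 + I/4)*exp(1 - I)*sin(1 - I)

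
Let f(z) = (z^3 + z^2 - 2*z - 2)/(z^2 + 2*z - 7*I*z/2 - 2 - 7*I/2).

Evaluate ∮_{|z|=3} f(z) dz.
By the residue theorem, ∮_C f(z) dz = 2πi · (sum of the residues of f at the poles inside |z| = 3).

The denominator factors as (z + 1 - 2*I)*(z + 1 - 3*I/2), so the singularities of f are simple poles at z = -1 + 2*I, z = -1 + 3*I/2.
  |-1 + 2*I|² = 5 < 9 = 3², so this pole is inside the contour.
  |-1 + 3*I/2|² = 13/4 < 9 = 3², so this pole is inside the contour.

With P(z) = z^3 + z^2 - 2*z - 2 and Q(z) = z^2 + 2*z - 7*I*z/2 - 2 - 7*I/2, each pole is simple, so Res(f, z₀) = P(z₀)/Q'(z₀) with Q'(z) = 2*z + 2 - 7*I/2.
  Res(f, -1 + 2*I) = P(-1 + 2*I)/Q'(-1 + 2*I) = (8 - 10*I)/(I/2) = -20 - 16*I
  Res(f, -1 + 3*I/2) = P(-1 + 3*I/2)/Q'(-1 + 3*I/2) = (9/2 - 39*I/8)/(-I/2) = 39/4 + 9*I

Sum of residues inside C: -41/4 - 7*I
∮_C f(z) dz = 2πi · (-41/4 - 7*I) = pi*(14 - 41*I/2)

Final answer: pi*(14 - 41*I/2)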